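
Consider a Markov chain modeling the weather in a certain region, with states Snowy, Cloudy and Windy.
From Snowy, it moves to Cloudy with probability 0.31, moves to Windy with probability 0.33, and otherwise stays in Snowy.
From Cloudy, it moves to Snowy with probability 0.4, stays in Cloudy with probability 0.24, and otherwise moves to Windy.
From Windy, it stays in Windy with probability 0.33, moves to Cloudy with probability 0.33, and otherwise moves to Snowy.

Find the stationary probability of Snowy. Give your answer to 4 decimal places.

0.3651

Let the stationary distribution be π with π = πP and π_1 + π_2 + π_3 = 1.
π_1 = 0.36·π_1 + 0.4·π_2 + 0.34·π_3
π_2 = 0.31·π_1 + 0.24·π_2 + 0.33·π_3
Solving with the normalization constraint gives π = (0.3651, 0.2961, 0.3389).
So the stationary probability of Snowy is 0.3651.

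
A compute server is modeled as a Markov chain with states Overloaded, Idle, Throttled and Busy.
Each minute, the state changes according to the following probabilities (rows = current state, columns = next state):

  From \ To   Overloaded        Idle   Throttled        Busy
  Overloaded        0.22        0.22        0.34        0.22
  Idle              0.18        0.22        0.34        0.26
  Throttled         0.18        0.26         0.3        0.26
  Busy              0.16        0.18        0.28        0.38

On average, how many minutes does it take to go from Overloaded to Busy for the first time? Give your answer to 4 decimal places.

4.1254

Let t(s) be the expected number of minutes to first reach Busy from state s, with t(Busy) = 0. Conditioning on the first minute:
t(Overloaded) = 1 + 0.22·t(Overloaded) + 0.22·t(Idle) + 0.34·t(Throttled)
t(Idle) = 1 + 0.18·t(Overloaded) + 0.22·t(Idle) + 0.34·t(Throttled)
t(Throttled) = 1 + 0.18·t(Overloaded) + 0.26·t(Idle) + 0.3·t(Throttled)
Solving: t(Overloaded) = 4.1254, t(Idle) = 3.9604, t(Throttled) = 3.9604.
Expected minutes from Overloaded to Busy: 4.1254.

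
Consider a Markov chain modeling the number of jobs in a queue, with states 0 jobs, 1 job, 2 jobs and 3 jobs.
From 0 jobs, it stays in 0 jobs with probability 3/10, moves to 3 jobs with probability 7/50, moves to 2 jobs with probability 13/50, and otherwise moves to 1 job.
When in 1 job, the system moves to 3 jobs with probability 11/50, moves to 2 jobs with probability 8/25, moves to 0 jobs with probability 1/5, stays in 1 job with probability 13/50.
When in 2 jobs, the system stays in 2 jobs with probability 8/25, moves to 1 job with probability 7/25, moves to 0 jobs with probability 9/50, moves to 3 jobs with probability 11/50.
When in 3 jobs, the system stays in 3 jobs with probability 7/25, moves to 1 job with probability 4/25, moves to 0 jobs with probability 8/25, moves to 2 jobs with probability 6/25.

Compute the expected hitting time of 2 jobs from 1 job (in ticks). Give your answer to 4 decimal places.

3.4729

Let t(s) be the expected number of ticks to first reach 2 jobs from state s, with t(2 jobs) = 0. Conditioning on the first tick:
t(0 jobs) = 1 + 0.3·t(0 jobs) + 0.3·t(1 job) + 0.14·t(3 jobs)
t(1 job) = 1 + 0.2·t(0 jobs) + 0.26·t(1 job) + 0.22·t(3 jobs)
t(3 jobs) = 1 + 0.32·t(0 jobs) + 0.16·t(1 job) + 0.28·t(3 jobs)
Solving: t(0 jobs) = 3.6758, t(1 job) = 3.4729, t(3 jobs) = 3.7943.
Expected ticks from 1 job to 2 jobs: 3.4729.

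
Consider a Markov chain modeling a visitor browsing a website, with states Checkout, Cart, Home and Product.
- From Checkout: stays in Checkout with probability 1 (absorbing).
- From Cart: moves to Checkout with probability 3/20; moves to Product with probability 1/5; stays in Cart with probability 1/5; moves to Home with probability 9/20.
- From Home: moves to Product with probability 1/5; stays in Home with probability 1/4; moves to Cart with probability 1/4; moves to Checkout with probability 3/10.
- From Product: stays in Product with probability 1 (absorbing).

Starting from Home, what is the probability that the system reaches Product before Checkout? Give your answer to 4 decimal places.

Let h(s) be the probability of absorption at Product starting from transient state s. Then h(Product) = 1 and h(Checkout) = 0. By first-step analysis:
h(Cart) = 0.15·0 + 0.2·h(Cart) + 0.45·h(Home) + 0.2·1
h(Home) = 0.3·0 + 0.25·h(Cart) + 0.25·h(Home) + 0.2·1
Solving: h(Cart) = 0.4923, h(Home) = 0.4308.
Starting from Home, the probability is 0.4308.

0.4308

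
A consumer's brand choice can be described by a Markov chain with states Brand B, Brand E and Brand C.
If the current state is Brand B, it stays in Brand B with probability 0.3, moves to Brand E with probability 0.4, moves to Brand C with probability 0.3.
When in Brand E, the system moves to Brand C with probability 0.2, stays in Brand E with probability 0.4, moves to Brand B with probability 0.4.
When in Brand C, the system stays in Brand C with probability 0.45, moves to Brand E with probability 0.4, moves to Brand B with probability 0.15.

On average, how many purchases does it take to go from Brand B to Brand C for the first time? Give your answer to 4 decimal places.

3.8462

Let t(s) be the expected number of purchases to first reach Brand C from state s, with t(Brand C) = 0. Conditioning on the first purchase:
t(Brand B) = 1 + 0.3·t(Brand B) + 0.4·t(Brand E)
t(Brand E) = 1 + 0.4·t(Brand B) + 0.4·t(Brand E)
Solving: t(Brand B) = 3.8462, t(Brand E) = 4.2308.
Expected purchases from Brand B to Brand C: 3.8462.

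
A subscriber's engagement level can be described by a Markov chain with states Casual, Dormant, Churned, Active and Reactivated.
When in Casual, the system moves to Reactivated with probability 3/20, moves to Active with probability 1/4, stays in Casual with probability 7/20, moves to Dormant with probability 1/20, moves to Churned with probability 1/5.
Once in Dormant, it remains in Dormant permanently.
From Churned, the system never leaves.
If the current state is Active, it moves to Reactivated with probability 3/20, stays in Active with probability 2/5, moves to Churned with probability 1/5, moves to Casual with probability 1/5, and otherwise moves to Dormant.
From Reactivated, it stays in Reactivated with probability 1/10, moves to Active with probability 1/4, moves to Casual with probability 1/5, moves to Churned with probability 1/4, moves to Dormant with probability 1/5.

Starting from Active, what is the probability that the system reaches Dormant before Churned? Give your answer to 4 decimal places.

Let h(s) be the probability of absorption at Dormant starting from transient state s. Then h(Dormant) = 1 and h(Churned) = 0. By first-step analysis:
h(Casual) = 0.35·h(Casual) + 0.05·1 + 0.2·0 + 0.25·h(Active) + 0.15·h(Reactivated)
h(Active) = 0.2·h(Casual) + 0.05·1 + 0.2·0 + 0.4·h(Active) + 0.15·h(Reactivated)
h(Reactivated) = 0.2·h(Casual) + 0.2·1 + 0.25·0 + 0.25·h(Active) + 0.1·h(Reactivated)
Solving: h(Casual) = 0.2564, h(Active) = 0.2564, h(Reactivated) = 0.3504.
Starting from Active, the probability is 0.2564.

0.2564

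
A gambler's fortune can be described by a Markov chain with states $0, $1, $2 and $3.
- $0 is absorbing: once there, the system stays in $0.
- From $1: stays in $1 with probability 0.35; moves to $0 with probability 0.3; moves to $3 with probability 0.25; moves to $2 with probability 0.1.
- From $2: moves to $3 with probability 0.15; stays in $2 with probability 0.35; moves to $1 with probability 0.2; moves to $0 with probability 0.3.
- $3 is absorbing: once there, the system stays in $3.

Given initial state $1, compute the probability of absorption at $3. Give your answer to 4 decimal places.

Let h(s) be the probability of absorption at $3 starting from transient state s. Then h($3) = 1 and h($0) = 0. By first-step analysis:
h($1) = 0.3·0 + 0.35·h($1) + 0.1·h($2) + 0.25·1
h($2) = 0.3·0 + 0.2·h($1) + 0.35·h($2) + 0.15·1
Solving: h($1) = 0.4410, h($2) = 0.3665.
Starting from $1, the probability is 0.4410.

0.4410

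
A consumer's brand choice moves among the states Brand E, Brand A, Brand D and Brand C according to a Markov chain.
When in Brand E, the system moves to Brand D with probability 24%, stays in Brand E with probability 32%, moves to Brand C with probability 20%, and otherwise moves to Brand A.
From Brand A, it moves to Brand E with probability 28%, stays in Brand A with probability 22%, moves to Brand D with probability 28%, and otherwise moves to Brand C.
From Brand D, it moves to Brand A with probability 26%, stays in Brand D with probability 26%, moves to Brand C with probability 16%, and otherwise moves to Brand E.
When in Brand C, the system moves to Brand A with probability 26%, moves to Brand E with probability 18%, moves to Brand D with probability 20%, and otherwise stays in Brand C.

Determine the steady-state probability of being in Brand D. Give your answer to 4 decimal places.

0.2454

Let the stationary distribution be π with π = πP and π_1 + π_2 + π_3 + π_4 = 1.
π_1 = 0.32·π_1 + 0.28·π_2 + 0.32·π_3 + 0.18·π_4
π_2 = 0.24·π_1 + 0.22·π_2 + 0.26·π_3 + 0.26·π_4
π_3 = 0.24·π_1 + 0.28·π_2 + 0.26·π_3 + 0.2·π_4
Solving with the normalization constraint gives π = (0.2777, 0.2447, 0.2454, 0.2322).
So the stationary probability of Brand D is 0.2454.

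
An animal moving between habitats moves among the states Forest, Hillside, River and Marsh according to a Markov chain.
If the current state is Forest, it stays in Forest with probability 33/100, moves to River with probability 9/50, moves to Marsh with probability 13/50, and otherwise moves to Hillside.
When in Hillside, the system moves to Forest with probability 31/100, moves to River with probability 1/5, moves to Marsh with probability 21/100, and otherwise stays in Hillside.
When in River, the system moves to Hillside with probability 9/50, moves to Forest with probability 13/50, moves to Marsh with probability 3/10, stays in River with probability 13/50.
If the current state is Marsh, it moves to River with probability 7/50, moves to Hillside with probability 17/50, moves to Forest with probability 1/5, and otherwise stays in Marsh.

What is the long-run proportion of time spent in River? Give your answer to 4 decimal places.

Let the stationary distribution be π with π = πP and π_1 + π_2 + π_3 + π_4 = 1.
π_1 = 0.33·π_1 + 0.31·π_2 + 0.26·π_3 + 0.2·π_4
π_2 = 0.23·π_1 + 0.28·π_2 + 0.18·π_3 + 0.34·π_4
π_3 = 0.18·π_1 + 0.2·π_2 + 0.26·π_3 + 0.14·π_4
Solving with the normalization constraint gives π = (0.2763, 0.2635, 0.1896, 0.2707).
So the stationary probability of River is 0.1896.

0.1896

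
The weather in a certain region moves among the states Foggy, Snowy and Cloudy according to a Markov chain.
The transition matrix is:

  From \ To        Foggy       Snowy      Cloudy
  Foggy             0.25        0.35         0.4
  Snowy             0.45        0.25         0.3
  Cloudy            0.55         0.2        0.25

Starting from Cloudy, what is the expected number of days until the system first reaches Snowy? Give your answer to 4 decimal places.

Let t(s) be the expected number of days to first reach Snowy from state s, with t(Snowy) = 0. Conditioning on the first day:
t(Foggy) = 1 + 0.25·t(Foggy) + 0.4·t(Cloudy)
t(Cloudy) = 1 + 0.55·t(Foggy) + 0.25·t(Cloudy)
Solving: t(Foggy) = 3.3577, t(Cloudy) = 3.7956.
Expected days from Cloudy to Snowy: 3.7956.

3.7956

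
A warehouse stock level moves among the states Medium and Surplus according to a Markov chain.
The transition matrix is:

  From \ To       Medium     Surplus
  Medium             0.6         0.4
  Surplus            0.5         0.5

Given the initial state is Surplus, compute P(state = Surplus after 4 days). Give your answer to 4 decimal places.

0.4445

Propagate the distribution vector 4 days from Surplus.
After 0 days: (0.0000, 1.0000)
After 1 day: (0.5000, 0.5000)
After 2 days: (0.5500, 0.4500)
After 3 days: (0.5550, 0.4450)
After 4 days: (0.5555, 0.4445)
P(in Surplus after 4 days) = 0.4445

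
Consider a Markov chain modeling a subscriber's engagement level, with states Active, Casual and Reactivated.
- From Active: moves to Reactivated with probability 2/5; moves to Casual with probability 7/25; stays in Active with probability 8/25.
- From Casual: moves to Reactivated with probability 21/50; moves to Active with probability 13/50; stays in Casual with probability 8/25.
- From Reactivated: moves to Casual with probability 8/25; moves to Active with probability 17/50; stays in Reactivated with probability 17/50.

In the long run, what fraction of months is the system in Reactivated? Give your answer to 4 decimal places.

0.3832

Let the stationary distribution be π with π = πP and π_1 + π_2 + π_3 = 1.
π_1 = 0.32·π_1 + 0.26·π_2 + 0.34·π_3
π_2 = 0.28·π_1 + 0.32·π_2 + 0.32·π_3
Solving with the normalization constraint gives π = (0.3092, 0.3076, 0.3832).
So the stationary probability of Reactivated is 0.3832.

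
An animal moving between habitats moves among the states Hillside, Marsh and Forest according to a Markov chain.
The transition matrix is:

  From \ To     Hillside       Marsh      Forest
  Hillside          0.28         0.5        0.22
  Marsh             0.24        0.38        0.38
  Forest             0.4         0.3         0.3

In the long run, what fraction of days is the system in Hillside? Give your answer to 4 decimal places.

Let the stationary distribution be π with π = πP and π_1 + π_2 + π_3 = 1.
π_1 = 0.28·π_1 + 0.24·π_2 + 0.4·π_3
π_2 = 0.5·π_1 + 0.38·π_2 + 0.3·π_3
Solving with the normalization constraint gives π = (0.3012, 0.3916, 0.3072).
So the stationary probability of Hillside is 0.3012.

0.3012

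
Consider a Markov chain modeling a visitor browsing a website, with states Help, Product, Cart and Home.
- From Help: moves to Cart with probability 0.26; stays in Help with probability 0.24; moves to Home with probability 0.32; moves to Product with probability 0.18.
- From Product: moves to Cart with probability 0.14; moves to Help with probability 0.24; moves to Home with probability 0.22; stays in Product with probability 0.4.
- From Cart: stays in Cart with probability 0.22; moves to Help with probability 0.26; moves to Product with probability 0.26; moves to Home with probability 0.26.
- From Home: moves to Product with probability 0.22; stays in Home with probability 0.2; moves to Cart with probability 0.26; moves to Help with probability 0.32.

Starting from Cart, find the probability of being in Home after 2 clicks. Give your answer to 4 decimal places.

0.2496

Propagate the distribution vector 2 clicks from Cart.
After 0 clicks: (0.0000, 0.0000, 1.0000, 0.0000)
After 1 click: (0.2600, 0.2600, 0.2200, 0.2600)
After 2 clicks: (0.2652, 0.2652, 0.2200, 0.2496)
P(in Home after 2 clicks) = 0.2496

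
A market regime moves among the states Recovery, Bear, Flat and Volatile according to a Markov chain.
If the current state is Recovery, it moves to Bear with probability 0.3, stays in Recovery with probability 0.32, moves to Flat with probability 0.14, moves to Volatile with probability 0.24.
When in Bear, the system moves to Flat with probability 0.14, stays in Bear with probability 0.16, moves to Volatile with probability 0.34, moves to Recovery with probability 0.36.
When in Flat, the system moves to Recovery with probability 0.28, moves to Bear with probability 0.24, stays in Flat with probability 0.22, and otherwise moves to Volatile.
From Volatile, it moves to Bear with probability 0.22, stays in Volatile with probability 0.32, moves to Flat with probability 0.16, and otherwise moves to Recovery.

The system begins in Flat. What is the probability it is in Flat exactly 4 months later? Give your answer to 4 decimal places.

Propagate the distribution vector 4 months from Flat.
After 0 months: (0.0000, 0.0000, 1.0000, 0.0000)
After 1 month: (0.2800, 0.2400, 0.2200, 0.2600)
After 2 months: (0.3156, 0.2324, 0.1628, 0.2892)
After 3 months: (0.3170, 0.2346, 0.1588, 0.2896)
After 4 months: (0.3172, 0.2345, 0.1585, 0.2898)
P(in Flat after 4 months) = 0.1585

0.1585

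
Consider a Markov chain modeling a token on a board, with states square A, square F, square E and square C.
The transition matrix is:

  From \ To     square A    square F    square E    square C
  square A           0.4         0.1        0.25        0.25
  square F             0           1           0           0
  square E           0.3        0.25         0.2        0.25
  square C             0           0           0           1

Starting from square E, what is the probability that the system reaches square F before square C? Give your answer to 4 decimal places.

Let h(s) be the probability of absorption at square F starting from transient state s. Then h(square F) = 1 and h(square C) = 0. By first-step analysis:
h(square A) = 0.4·h(square A) + 0.1·1 + 0.25·h(square E) + 0.25·0
h(square E) = 0.3·h(square A) + 0.25·1 + 0.2·h(square E) + 0.25·0
Solving: h(square A) = 0.3519, h(square E) = 0.4444.
Starting from square E, the probability is 0.4444.

0.4444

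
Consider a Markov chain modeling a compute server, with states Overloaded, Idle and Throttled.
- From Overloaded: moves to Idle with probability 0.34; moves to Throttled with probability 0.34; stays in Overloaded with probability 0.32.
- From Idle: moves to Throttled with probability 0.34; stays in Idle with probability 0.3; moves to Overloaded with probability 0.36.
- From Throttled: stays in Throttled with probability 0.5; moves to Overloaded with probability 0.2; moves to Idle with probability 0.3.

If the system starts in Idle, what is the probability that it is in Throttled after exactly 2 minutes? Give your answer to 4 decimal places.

0.3944

Sum over the intermediate state after 1 minute:
P = P(Idle→Overloaded)·P(Overloaded→Throttled) + P(Idle→Idle)·P(Idle→Throttled) + P(Idle→Throttled)·P(Throttled→Throttled)
  = 0.36×0.34 + 0.3×0.34 + 0.34×0.5
  = 0.1224 + 0.1020 + 0.1700 = 0.3944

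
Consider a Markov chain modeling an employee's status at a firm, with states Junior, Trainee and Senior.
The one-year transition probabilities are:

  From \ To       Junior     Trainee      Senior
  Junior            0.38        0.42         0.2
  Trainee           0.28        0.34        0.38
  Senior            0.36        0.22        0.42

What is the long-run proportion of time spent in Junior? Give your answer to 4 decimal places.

Let the stationary distribution be π with π = πP and π_1 + π_2 + π_3 = 1.
π_1 = 0.38·π_1 + 0.28·π_2 + 0.36·π_3
π_2 = 0.42·π_1 + 0.34·π_2 + 0.22·π_3
Solving with the normalization constraint gives π = (0.3406, 0.3274, 0.3320).
So the stationary probability of Junior is 0.3406.

0.3406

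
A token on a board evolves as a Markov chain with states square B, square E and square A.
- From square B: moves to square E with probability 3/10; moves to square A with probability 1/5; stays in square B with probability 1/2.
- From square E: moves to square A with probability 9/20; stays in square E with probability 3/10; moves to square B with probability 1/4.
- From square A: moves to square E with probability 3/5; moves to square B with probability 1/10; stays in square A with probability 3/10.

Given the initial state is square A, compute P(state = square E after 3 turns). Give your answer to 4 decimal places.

0.4140

Propagate the distribution vector 3 turns from square A.
After 0 turns: (0.0000, 0.0000, 1.0000)
After 1 turn: (0.1000, 0.6000, 0.3000)
After 2 turns: (0.2300, 0.3900, 0.3800)
After 3 turns: (0.2505, 0.4140, 0.3355)
P(in square E after 3 turns) = 0.4140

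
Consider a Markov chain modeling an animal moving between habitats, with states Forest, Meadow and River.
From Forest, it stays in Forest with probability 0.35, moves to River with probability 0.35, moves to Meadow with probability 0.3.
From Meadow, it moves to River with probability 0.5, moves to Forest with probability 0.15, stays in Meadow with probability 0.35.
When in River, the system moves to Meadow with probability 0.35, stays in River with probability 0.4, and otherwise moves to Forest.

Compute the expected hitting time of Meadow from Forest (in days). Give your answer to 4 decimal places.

Let t(s) be the expected number of days to first reach Meadow from state s, with t(Meadow) = 0. Conditioning on the first day:
t(Forest) = 1 + 0.35·t(Forest) + 0.35·t(River)
t(River) = 1 + 0.25·t(Forest) + 0.4·t(River)
Solving: t(Forest) = 3.1405, t(River) = 2.9752.
Expected days from Forest to Meadow: 3.1405.

3.1405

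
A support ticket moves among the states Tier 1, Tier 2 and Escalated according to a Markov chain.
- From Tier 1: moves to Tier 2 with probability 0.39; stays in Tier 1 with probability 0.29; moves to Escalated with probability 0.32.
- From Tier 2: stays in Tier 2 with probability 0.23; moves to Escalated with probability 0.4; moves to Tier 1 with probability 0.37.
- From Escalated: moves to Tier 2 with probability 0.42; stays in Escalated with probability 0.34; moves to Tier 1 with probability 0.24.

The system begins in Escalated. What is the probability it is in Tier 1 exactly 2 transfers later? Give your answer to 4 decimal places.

0.3066

Sum over the intermediate state after 1 transfer:
P = P(Escalated→Tier 1)·P(Tier 1→Tier 1) + P(Escalated→Tier 2)·P(Tier 2→Tier 1) + P(Escalated→Escalated)·P(Escalated→Tier 1)
  = 0.24×0.29 + 0.42×0.37 + 0.34×0.24
  = 0.0696 + 0.1554 + 0.0816 = 0.3066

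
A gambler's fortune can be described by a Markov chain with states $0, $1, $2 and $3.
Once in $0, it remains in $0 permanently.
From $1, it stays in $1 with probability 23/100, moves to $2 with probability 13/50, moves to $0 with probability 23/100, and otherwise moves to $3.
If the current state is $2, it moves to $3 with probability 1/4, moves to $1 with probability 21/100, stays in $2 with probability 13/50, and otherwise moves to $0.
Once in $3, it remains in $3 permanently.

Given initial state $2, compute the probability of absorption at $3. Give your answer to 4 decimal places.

Let h(s) be the probability of absorption at $3 starting from transient state s. Then h($3) = 1 and h($0) = 0. By first-step analysis:
h($1) = 0.23·0 + 0.23·h($1) + 0.26·h($2) + 0.28·1
h($2) = 0.28·0 + 0.21·h($1) + 0.26·h($2) + 0.25·1
Solving: h($1) = 0.5283, h($2) = 0.4878.
Starting from $2, the probability is 0.4878.

0.4878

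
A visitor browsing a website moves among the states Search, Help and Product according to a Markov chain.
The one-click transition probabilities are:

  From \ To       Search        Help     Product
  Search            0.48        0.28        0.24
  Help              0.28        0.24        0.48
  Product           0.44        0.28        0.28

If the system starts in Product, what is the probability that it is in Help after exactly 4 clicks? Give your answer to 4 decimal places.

0.2692

Propagate the distribution vector 4 clicks from Product.
After 0 clicks: (0.0000, 0.0000, 1.0000)
After 1 click: (0.4400, 0.2800, 0.2800)
After 2 clicks: (0.4128, 0.2688, 0.3184)
After 3 clicks: (0.4135, 0.2692, 0.3172)
After 4 clicks: (0.4135, 0.2692, 0.3173)
P(in Help after 4 clicks) = 0.2692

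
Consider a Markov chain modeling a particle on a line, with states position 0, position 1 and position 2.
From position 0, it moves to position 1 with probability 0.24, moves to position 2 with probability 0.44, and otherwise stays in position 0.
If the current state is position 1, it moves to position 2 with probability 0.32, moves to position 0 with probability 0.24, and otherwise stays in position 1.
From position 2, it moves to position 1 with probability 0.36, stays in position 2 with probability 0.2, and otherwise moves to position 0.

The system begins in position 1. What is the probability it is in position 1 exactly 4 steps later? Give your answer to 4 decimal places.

0.3487

Propagate the distribution vector 4 steps from position 1.
After 0 steps: (0.0000, 1.0000, 0.0000)
After 1 step: (0.2400, 0.4400, 0.3200)
After 2 steps: (0.3232, 0.3664, 0.3104)
After 3 steps: (0.3279, 0.3505, 0.3215)
After 4 steps: (0.3305, 0.3487, 0.3208)
P(in position 1 after 4 steps) = 0.3487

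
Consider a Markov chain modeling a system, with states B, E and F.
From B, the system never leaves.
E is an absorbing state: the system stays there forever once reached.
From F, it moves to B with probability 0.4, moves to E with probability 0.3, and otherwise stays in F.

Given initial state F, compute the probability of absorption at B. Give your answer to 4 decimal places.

Let h(s) be the probability of absorption at B starting from transient state s. Then h(B) = 1 and h(E) = 0. By first-step analysis:
h(F) = 0.4·1 + 0.3·0 + 0.3·h(F)
Solving: h(F) = 0.5714.
Starting from F, the probability is 0.5714.

0.5714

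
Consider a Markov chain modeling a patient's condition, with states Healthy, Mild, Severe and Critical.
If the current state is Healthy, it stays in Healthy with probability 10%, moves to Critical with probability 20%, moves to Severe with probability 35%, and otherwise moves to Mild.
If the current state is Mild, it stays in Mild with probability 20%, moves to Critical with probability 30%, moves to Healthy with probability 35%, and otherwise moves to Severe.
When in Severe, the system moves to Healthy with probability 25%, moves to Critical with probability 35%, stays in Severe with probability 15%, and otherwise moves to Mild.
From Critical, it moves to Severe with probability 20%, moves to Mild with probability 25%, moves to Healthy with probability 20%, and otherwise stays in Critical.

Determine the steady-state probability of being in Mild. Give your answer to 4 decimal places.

0.2597

Let the stationary distribution be π with π = πP and π_1 + π_2 + π_3 + π_4 = 1.
π_1 = 0.1·π_1 + 0.35·π_2 + 0.25·π_3 + 0.2·π_4
π_2 = 0.35·π_1 + 0.2·π_2 + 0.25·π_3 + 0.25·π_4
π_3 = 0.35·π_1 + 0.15·π_2 + 0.15·π_3 + 0.2·π_4
Solving with the normalization constraint gives π = (0.2268, 0.2597, 0.2105, 0.3030).
So the stationary probability of Mild is 0.2597.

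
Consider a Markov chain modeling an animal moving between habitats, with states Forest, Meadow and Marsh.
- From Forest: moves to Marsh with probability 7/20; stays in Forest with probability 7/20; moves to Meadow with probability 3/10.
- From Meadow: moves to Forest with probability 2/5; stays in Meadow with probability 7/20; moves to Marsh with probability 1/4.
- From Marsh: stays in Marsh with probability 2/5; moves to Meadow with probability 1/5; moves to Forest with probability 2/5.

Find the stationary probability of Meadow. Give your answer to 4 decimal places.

0.2801

Let the stationary distribution be π with π = πP and π_1 + π_2 + π_3 = 1.
π_1 = 0.35·π_1 + 0.4·π_2 + 0.4·π_3
π_2 = 0.3·π_1 + 0.35·π_2 + 0.2·π_3
Solving with the normalization constraint gives π = (0.3810, 0.2801, 0.3389).
So the stationary probability of Meadow is 0.2801.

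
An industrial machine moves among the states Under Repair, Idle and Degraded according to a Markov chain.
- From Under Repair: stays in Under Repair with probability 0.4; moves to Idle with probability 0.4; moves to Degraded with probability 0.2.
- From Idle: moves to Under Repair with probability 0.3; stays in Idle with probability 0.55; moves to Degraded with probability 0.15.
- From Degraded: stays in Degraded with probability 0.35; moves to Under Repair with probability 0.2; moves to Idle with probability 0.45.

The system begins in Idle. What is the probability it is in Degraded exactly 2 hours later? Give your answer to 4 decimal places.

Sum over the intermediate state after 1 hour:
P = P(Idle→Under Repair)·P(Under Repair→Degraded) + P(Idle→Idle)·P(Idle→Degraded) + P(Idle→Degraded)·P(Degraded→Degraded)
  = 0.3×0.2 + 0.55×0.15 + 0.15×0.35
  = 0.0600 + 0.0825 + 0.0525 = 0.1950

0.1950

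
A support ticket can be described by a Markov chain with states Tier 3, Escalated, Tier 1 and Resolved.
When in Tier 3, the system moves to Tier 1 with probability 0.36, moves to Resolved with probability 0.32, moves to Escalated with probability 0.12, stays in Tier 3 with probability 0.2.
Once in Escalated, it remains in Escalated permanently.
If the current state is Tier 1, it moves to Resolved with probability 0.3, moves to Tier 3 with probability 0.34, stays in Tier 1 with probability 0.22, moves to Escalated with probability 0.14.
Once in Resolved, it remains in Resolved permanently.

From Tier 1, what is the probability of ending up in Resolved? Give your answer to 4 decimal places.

Let h(s) be the probability of absorption at Resolved starting from transient state s. Then h(Resolved) = 1 and h(Escalated) = 0. By first-step analysis:
h(Tier 3) = 0.2·h(Tier 3) + 0.12·0 + 0.36·h(Tier 1) + 0.32·1
h(Tier 1) = 0.34·h(Tier 3) + 0.14·0 + 0.22·h(Tier 1) + 0.3·1
Solving: h(Tier 3) = 0.7129, h(Tier 1) = 0.6954.
Starting from Tier 1, the probability is 0.6954.

0.6954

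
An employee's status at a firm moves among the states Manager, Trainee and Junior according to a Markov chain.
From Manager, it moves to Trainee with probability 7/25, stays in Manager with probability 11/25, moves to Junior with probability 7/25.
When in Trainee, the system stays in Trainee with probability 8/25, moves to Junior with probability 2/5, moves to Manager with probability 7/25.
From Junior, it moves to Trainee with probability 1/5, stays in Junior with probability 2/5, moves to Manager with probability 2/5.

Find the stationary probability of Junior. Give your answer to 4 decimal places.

Let the stationary distribution be π with π = πP and π_1 + π_2 + π_3 = 1.
π_1 = 0.44·π_1 + 0.28·π_2 + 0.4·π_3
π_2 = 0.28·π_1 + 0.32·π_2 + 0.2·π_3
Solving with the normalization constraint gives π = (0.3839, 0.2622, 0.3539).
So the stationary probability of Junior is 0.3539.

0.3539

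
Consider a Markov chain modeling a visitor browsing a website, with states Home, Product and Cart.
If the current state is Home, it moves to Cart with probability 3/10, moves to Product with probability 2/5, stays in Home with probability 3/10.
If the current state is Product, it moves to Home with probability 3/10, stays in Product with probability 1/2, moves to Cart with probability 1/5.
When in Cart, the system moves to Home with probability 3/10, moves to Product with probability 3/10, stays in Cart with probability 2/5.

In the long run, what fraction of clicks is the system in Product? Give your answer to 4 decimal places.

Let the stationary distribution be π with π = πP and π_1 + π_2 + π_3 = 1.
π_1 = 0.3·π_1 + 0.3·π_2 + 0.3·π_3
π_2 = 0.4·π_1 + 0.5·π_2 + 0.3·π_3
Solving with the normalization constraint gives π = (0.3000, 0.4125, 0.2875).
So the stationary probability of Product is 0.4125.

0.4125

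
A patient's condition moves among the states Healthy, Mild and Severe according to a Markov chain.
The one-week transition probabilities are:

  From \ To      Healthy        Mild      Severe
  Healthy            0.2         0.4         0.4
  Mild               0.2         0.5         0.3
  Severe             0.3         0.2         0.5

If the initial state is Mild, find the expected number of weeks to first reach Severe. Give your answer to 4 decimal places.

Let t(s) be the expected number of weeks to first reach Severe from state s, with t(Severe) = 0. Conditioning on the first week:
t(Healthy) = 1 + 0.2·t(Healthy) + 0.4·t(Mild)
t(Mild) = 1 + 0.2·t(Healthy) + 0.5·t(Mild)
Solving: t(Healthy) = 2.8125, t(Mild) = 3.1250.
Expected weeks from Mild to Severe: 3.1250.

3.1250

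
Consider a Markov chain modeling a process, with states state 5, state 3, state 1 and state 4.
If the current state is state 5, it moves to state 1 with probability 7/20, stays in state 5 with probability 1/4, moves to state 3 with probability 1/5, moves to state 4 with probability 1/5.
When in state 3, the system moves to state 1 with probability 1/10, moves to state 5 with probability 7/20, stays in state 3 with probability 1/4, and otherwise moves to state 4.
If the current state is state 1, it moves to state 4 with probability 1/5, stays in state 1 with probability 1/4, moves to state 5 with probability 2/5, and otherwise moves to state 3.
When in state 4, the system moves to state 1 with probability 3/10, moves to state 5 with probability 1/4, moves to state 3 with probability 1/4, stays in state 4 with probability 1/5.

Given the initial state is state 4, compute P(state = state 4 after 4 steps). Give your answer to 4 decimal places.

Propagate the distribution vector 4 steps from state 4.
After 0 steps: (0.0000, 0.0000, 0.0000, 1.0000)
After 1 step: (0.2500, 0.2500, 0.3000, 0.2000)
After 2 steps: (0.3200, 0.2075, 0.2475, 0.2250)
After 3 steps: (0.3079, 0.2093, 0.2621, 0.2208)
After 4 steps: (0.3102, 0.2084, 0.2604, 0.2209)
P(in state 4 after 4 steps) = 0.2209

0.2209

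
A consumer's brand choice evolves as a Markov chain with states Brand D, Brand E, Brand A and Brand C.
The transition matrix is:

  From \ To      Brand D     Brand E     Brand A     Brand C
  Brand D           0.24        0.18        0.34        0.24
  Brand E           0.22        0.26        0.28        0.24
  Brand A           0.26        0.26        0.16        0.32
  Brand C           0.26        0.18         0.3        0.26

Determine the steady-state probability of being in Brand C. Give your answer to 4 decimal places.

0.2668

Let the stationary distribution be π with π = πP and π_1 + π_2 + π_3 + π_4 = 1.
π_1 = 0.24·π_1 + 0.22·π_2 + 0.26·π_3 + 0.26·π_4
π_2 = 0.18·π_1 + 0.26·π_2 + 0.26·π_3 + 0.18·π_4
π_3 = 0.34·π_1 + 0.28·π_2 + 0.16·π_3 + 0.3·π_4
Solving with the normalization constraint gives π = (0.2463, 0.2190, 0.2680, 0.2668).
So the stationary probability of Brand C is 0.2668.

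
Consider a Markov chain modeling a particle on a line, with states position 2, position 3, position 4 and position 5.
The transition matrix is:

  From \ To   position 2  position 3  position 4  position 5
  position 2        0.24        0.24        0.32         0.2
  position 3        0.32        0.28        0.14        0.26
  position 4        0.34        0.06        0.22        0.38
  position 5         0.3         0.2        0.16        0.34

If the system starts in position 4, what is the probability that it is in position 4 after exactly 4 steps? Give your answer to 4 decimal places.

Propagate the distribution vector 4 steps from position 4.
After 0 steps: (0.0000, 0.0000, 1.0000, 0.0000)
After 1 step: (0.3400, 0.0600, 0.2200, 0.3800)
After 2 steps: (0.2896, 0.1876, 0.2264, 0.2964)
After 3 steps: (0.2954, 0.1949, 0.2162, 0.2935)
After 4 steps: (0.2948, 0.1971, 0.2163, 0.2917)
P(in position 4 after 4 steps) = 0.2163

0.2163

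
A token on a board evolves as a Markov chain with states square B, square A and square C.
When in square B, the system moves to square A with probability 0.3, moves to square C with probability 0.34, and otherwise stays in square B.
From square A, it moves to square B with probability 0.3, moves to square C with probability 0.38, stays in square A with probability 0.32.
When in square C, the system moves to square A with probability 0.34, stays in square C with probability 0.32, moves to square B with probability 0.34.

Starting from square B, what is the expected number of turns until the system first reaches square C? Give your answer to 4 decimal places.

Let t(s) be the expected number of turns to first reach square C from state s, with t(square C) = 0. Conditioning on the first turn:
t(square B) = 1 + 0.36·t(square B) + 0.3·t(square A)
t(square A) = 1 + 0.3·t(square B) + 0.32·t(square A)
Solving: t(square B) = 2.8389, t(square A) = 2.7231.
Expected turns from square B to square C: 2.8389.

2.8389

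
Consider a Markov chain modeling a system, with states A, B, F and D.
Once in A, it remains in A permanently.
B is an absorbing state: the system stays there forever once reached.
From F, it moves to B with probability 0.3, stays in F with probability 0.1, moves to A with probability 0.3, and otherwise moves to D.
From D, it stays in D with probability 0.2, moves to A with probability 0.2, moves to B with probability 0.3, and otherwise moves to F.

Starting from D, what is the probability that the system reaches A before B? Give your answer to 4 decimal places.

0.4286

Let h(s) be the probability of absorption at A starting from transient state s. Then h(A) = 1 and h(B) = 0. By first-step analysis:
h(F) = 0.3·1 + 0.3·0 + 0.1·h(F) + 0.3·h(D)
h(D) = 0.2·1 + 0.3·0 + 0.3·h(F) + 0.2·h(D)
Solving: h(F) = 0.4762, h(D) = 0.4286.
Starting from D, the probability is 0.4286.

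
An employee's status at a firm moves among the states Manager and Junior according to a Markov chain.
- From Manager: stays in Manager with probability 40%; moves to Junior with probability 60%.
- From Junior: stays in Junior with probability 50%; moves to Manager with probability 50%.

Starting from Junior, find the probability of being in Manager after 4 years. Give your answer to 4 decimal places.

0.4545

Propagate the distribution vector 4 years from Junior.
After 0 years: (0.0000, 1.0000)
After 1 year: (0.5000, 0.5000)
After 2 years: (0.4500, 0.5500)
After 3 years: (0.4550, 0.5450)
After 4 years: (0.4545, 0.5455)
P(in Manager after 4 years) = 0.4545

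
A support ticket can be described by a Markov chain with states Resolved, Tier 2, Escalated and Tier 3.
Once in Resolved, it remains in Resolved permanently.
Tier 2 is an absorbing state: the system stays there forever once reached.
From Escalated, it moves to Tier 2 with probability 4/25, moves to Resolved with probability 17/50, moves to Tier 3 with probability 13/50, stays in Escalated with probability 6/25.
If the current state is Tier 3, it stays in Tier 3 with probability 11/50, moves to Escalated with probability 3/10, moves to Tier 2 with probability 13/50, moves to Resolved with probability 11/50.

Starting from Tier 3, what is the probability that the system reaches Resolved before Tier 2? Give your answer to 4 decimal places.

0.5229

Let h(s) be the probability of absorption at Resolved starting from transient state s. Then h(Resolved) = 1 and h(Tier 2) = 0. By first-step analysis:
h(Escalated) = 0.34·1 + 0.16·0 + 0.24·h(Escalated) + 0.26·h(Tier 3)
h(Tier 3) = 0.22·1 + 0.26·0 + 0.3·h(Escalated) + 0.22·h(Tier 3)
Solving: h(Escalated) = 0.6263, h(Tier 3) = 0.5229.
Starting from Tier 3, the probability is 0.5229.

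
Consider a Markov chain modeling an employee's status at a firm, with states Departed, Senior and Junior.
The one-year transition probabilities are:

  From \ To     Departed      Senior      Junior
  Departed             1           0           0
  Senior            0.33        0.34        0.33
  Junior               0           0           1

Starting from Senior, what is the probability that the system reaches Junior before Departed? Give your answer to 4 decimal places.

Let h(s) be the probability of absorption at Junior starting from transient state s. Then h(Junior) = 1 and h(Departed) = 0. By first-step analysis:
h(Senior) = 0.33·0 + 0.34·h(Senior) + 0.33·1
Solving: h(Senior) = 0.5000.
Starting from Senior, the probability is 0.5000.

0.5000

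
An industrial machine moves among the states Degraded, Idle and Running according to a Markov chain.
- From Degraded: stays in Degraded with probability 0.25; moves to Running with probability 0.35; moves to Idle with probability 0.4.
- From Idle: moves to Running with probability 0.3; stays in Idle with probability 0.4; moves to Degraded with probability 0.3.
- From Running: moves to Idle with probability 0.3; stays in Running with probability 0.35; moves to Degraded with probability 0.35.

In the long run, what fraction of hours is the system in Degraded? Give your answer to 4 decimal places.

0.3015

Let the stationary distribution be π with π = πP and π_1 + π_2 + π_3 = 1.
π_1 = 0.25·π_1 + 0.3·π_2 + 0.35·π_3
π_2 = 0.4·π_1 + 0.4·π_2 + 0.3·π_3
Solving with the normalization constraint gives π = (0.3015, 0.3668, 0.3317).
So the stationary probability of Degraded is 0.3015.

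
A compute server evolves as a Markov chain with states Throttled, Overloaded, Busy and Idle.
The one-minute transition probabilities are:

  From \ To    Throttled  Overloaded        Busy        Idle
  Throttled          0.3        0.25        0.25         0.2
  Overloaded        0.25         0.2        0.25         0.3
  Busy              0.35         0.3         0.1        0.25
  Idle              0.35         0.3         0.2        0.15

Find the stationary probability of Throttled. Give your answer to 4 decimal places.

0.3087

Let the stationary distribution be π with π = πP and π_1 + π_2 + π_3 + π_4 = 1.
π_1 = 0.3·π_1 + 0.25·π_2 + 0.35·π_3 + 0.35·π_4
π_2 = 0.25·π_1 + 0.2·π_2 + 0.3·π_3 + 0.3·π_4
π_3 = 0.25·π_1 + 0.25·π_2 + 0.1·π_3 + 0.2·π_4
Solving with the normalization constraint gives π = (0.3087, 0.2587, 0.2076, 0.2250).
So the stationary probability of Throttled is 0.3087.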